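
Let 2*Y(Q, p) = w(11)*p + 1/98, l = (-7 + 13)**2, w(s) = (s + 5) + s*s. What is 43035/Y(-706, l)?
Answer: 8434860/483337 ≈ 17.451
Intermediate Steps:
w(s) = 5 + s + s**2 (w(s) = (5 + s) + s**2 = 5 + s + s**2)
l = 36 (l = 6**2 = 36)
Y(Q, p) = 1/196 + 137*p/2 (Y(Q, p) = ((5 + 11 + 11**2)*p + 1/98)/2 = ((5 + 11 + 121)*p + 1/98)/2 = (137*p + 1/98)/2 = (1/98 + 137*p)/2 = 1/196 + 137*p/2)
43035/Y(-706, l) = 43035/(1/196 + (137/2)*36) = 43035/(1/196 + 2466) = 43035/(483337/196) = 43035*(196/483337) = 8434860/483337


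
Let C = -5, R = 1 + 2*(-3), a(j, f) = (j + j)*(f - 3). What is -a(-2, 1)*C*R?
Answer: -200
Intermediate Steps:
a(j, f) = 2*j*(-3 + f) (a(j, f) = (2*j)*(-3 + f) = 2*j*(-3 + f))
R = -5 (R = 1 - 6 = -5)
-a(-2, 1)*C*R = -(2*(-2)*(-3 + 1))*(-5)*(-5) = -(2*(-2)*(-2))*(-5)*(-5) = -8*(-5)*(-5) = -(-40)*(-5) = -1*200 = -200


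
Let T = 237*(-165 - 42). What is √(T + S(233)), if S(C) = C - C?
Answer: 3*I*√5451 ≈ 221.49*I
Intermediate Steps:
S(C) = 0
T = -49059 (T = 237*(-207) = -49059)
√(T + S(233)) = √(-49059 + 0) = √(-49059) = 3*I*√5451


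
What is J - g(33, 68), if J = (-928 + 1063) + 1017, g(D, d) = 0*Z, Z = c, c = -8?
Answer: 1152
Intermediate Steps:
Z = -8
g(D, d) = 0 (g(D, d) = 0*(-8) = 0)
J = 1152 (J = 135 + 1017 = 1152)
J - g(33, 68) = 1152 - 1*0 = 1152 + 0 = 1152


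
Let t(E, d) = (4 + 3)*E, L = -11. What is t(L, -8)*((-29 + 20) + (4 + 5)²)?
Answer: -5544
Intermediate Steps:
t(E, d) = 7*E
t(L, -8)*((-29 + 20) + (4 + 5)²) = (7*(-11))*((-29 + 20) + (4 + 5)²) = -77*(-9 + 9²) = -77*(-9 + 81) = -77*72 = -5544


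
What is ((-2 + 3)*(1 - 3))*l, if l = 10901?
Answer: -21802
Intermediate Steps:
((-2 + 3)*(1 - 3))*l = ((-2 + 3)*(1 - 3))*10901 = (1*(-2))*10901 = -2*10901 = -21802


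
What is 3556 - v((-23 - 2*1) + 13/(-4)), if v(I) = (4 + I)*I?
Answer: 45935/16 ≈ 2870.9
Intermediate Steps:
v(I) = I*(4 + I)
3556 - v((-23 - 2*1) + 13/(-4)) = 3556 - ((-23 - 2*1) + 13/(-4))*(4 + ((-23 - 2*1) + 13/(-4))) = 3556 - ((-23 - 2) + 13*(-¼))*(4 + ((-23 - 2) + 13*(-¼))) = 3556 - (-25 - 13/4)*(4 + (-25 - 13/4)) = 3556 - (-113)*(4 - 113/4)/4 = 3556 - (-113)*(-97)/(4*4) = 3556 - 1*10961/16 = 3556 - 10961/16 = 45935/16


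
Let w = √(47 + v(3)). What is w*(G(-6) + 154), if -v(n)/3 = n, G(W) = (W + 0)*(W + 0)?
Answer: 190*√38 ≈ 1171.2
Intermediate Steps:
G(W) = W² (G(W) = W*W = W²)
v(n) = -3*n
w = √38 (w = √(47 - 3*3) = √(47 - 9) = √38 ≈ 6.1644)
w*(G(-6) + 154) = √38*((-6)² + 154) = √38*(36 + 154) = √38*190 = 190*√38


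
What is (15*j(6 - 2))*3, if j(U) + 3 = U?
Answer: 45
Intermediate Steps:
j(U) = -3 + U
(15*j(6 - 2))*3 = (15*(-3 + (6 - 2)))*3 = (15*(-3 + 4))*3 = (15*1)*3 = 15*3 = 45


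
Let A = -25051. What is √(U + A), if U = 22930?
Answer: I*√2121 ≈ 46.054*I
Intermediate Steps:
√(U + A) = √(22930 - 25051) = √(-2121) = I*√2121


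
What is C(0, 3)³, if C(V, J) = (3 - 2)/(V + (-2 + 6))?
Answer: 1/64 ≈ 0.015625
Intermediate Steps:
C(V, J) = 1/(4 + V) (C(V, J) = 1/(V + 4) = 1/(4 + V))
C(0, 3)³ = (1/(4 + 0))³ = (1/4)³ = (¼)³ = 1/64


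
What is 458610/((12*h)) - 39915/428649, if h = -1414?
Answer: -10958888645/404073124 ≈ -27.121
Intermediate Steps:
458610/((12*h)) - 39915/428649 = 458610/((12*(-1414))) - 39915/428649 = 458610/(-16968) - 39915*1/428649 = 458610*(-1/16968) - 13305/142883 = -76435/2828 - 13305/142883 = -10958888645/404073124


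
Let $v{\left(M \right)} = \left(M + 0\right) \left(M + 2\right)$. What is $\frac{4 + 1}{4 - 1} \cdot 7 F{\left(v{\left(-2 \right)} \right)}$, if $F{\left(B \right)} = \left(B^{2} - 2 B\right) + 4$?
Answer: $\frac{140}{3} \approx 46.667$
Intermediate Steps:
$v{\left(M \right)} = M \left(2 + M\right)$
$F{\left(B \right)} = 4 + B^{2} - 2 B$
$\frac{4 + 1}{4 - 1} \cdot 7 F{\left(v{\left(-2 \right)} \right)} = \frac{4 + 1}{4 - 1} \cdot 7 \left(4 + \left(- 2 \left(2 - 2\right)\right)^{2} - 2 \left(- 2 \left(2 - 2\right)\right)\right) = \frac{5}{3} \cdot 7 \left(4 + \left(\left(-2\right) 0\right)^{2} - 2 \left(\left(-2\right) 0\right)\right) = 5 \cdot \frac{1}{3} \cdot 7 \left(4 + 0^{2} - 0\right) = \frac{5}{3} \cdot 7 \left(4 + 0 + 0\right) = \frac{35}{3} \cdot 4 = \frac{140}{3}$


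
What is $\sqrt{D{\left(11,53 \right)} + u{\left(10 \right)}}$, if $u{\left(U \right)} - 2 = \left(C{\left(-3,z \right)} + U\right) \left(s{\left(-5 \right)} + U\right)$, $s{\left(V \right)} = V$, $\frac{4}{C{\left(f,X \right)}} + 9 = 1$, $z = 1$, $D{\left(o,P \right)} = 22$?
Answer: $\frac{\sqrt{286}}{2} \approx 8.4558$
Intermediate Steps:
$C{\left(f,X \right)} = - \frac{1}{2}$ ($C{\left(f,X \right)} = \frac{4}{-9 + 1} = \frac{4}{-8} = 4 \left(- \frac{1}{8}\right) = - \frac{1}{2}$)
$u{\left(U \right)} = 2 + \left(-5 + U\right) \left(- \frac{1}{2} + U\right)$ ($u{\left(U \right)} = 2 + \left(- \frac{1}{2} + U\right) \left(-5 + U\right) = 2 + \left(-5 + U\right) \left(- \frac{1}{2} + U\right)$)
$\sqrt{D{\left(11,53 \right)} + u{\left(10 \right)}} = \sqrt{22 + \left(\frac{9}{2} + 10^{2} - 55\right)} = \sqrt{22 + \left(\frac{9}{2} + 100 - 55\right)} = \sqrt{22 + \frac{99}{2}} = \sqrt{\frac{143}{2}} = \frac{\sqrt{286}}{2}$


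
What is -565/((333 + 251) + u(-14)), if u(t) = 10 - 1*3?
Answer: -565/591 ≈ -0.95601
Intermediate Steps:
u(t) = 7 (u(t) = 10 - 3 = 7)
-565/((333 + 251) + u(-14)) = -565/((333 + 251) + 7) = -565/(584 + 7) = -565/591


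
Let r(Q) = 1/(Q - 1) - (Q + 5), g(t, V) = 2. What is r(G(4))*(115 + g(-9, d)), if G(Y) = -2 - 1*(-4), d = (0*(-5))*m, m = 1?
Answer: -702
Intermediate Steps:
d = 0 (d = (0*(-5))*1 = 0*1 = 0)
G(Y) = 2 (G(Y) = -2 + 4 = 2)
r(Q) = -5 + 1/(-1 + Q) - Q (r(Q) = 1/(-1 + Q) - (5 + Q) = 1/(-1 + Q) + (-5 - Q) = -5 + 1/(-1 + Q) - Q)
r(G(4))*(115 + g(-9, d)) = ((6 - 1*2**2 - 4*2)/(-1 + 2))*(115 + 2) = ((6 - 1*4 - 8)/1)*117 = (1*(6 - 4 - 8))*117 = (1*(-6))*117 = -6*117 = -702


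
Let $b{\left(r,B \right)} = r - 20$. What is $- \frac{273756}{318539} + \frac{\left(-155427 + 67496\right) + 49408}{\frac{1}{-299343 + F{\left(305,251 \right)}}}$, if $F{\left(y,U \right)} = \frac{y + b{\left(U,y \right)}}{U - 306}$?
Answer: $\frac{202035947183388117}{17519645} \approx 1.1532 \cdot 10^{10}$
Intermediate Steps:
$b{\left(r,B \right)} = -20 + r$
$F{\left(y,U \right)} = \frac{-20 + U + y}{-306 + U}$ ($F{\left(y,U \right)} = \frac{y + \left(-20 + U\right)}{U - 306} = \frac{-20 + U + y}{-306 + U}$)
$- \frac{273756}{318539} + \frac{\left(-155427 + 67496\right) + 49408}{\frac{1}{-299343 + F{\left(305,251 \right)}}} = - \frac{273756}{318539} + \frac{\left(-155427 + 67496\right) + 49408}{\frac{1}{-299343 + \frac{-20 + 251 + 305}{-306 + 251}}} = \left(-273756\right) \frac{1}{318539} + \frac{-87931 + 49408}{\frac{1}{-299343 + \frac{1}{-55} \cdot 536}} = - \frac{273756}{318539} - \frac{38523}{\frac{1}{-299343 - \frac{536}{55}}} = - \frac{273756}{318539} - \frac{38523}{\frac{1}{- \frac{16464401}{55}}} = - \frac{273756}{318539} - \frac{38523}{- \frac{55}{16464401}} = - \frac{273756}{318539} - - \frac{634258119723}{55} = - \frac{273756}{318539} + \frac{634258119723}{55} = \frac{202035947183388117}{17519645}$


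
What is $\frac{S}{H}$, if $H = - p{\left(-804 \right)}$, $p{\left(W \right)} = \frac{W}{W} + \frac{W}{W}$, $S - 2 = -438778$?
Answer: $219388$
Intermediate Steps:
$S = -438776$ ($S = 2 - 438778 = -438776$)
$p{\left(W \right)} = 2$ ($p{\left(W \right)} = 1 + 1 = 2$)
$H = -2$ ($H = \left(-1\right) 2 = -2$)
$\frac{S}{H} = - \frac{438776}{-2} = \left(-438776\right) \left(- \frac{1}{2}\right) = 219388$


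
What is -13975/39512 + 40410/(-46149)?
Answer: -747204065/607813096 ≈ -1.2293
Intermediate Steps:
-13975/39512 + 40410/(-46149) = -13975*1/39512 + 40410*(-1/46149) = -13975/39512 - 13470/15383 = -747204065/607813096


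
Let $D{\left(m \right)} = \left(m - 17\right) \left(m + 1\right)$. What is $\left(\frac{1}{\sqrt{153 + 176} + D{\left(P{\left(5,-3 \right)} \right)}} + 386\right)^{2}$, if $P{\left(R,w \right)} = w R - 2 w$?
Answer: $\frac{274668240242253}{1843414225} - \frac{33146236 \sqrt{329}}{1843414225} \approx 1.49 \cdot 10^{5}$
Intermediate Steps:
$P{\left(R,w \right)} = - 2 w + R w$ ($P{\left(R,w \right)} = R w - 2 w = - 2 w + R w$)
$D{\left(m \right)} = \left(1 + m\right) \left(-17 + m\right)$ ($D{\left(m \right)} = \left(-17 + m\right) \left(1 + m\right) = \left(1 + m\right) \left(-17 + m\right)$)
$\left(\frac{1}{\sqrt{153 + 176} + D{\left(P{\left(5,-3 \right)} \right)}} + 386\right)^{2} = \left(\frac{1}{\sqrt{153 + 176} - \left(17 - 9 \left(-2 + 5\right)^{2} + 16 \left(-3\right) \left(-2 + 5\right)\right)} + 386\right)^{2} = \left(\frac{1}{\sqrt{329} - \left(17 - 81 + 16 \left(-3\right) 3\right)} + 386\right)^{2} = \left(\frac{1}{\sqrt{329} - \left(-127 - 81\right)} + 386\right)^{2} = \left(\frac{1}{\sqrt{329} + \left(-17 + 81 + 144\right)} + 386\right)^{2} = \left(\frac{1}{\sqrt{329} + 208} + 386\right)^{2} = \left(\frac{1}{208 + \sqrt{329}} + 386\right)^{2} = \left(386 + \frac{1}{208 + \sqrt{329}}\right)^{2}$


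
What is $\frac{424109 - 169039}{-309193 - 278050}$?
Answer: $- \frac{255070}{587243} \approx -0.43435$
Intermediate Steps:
$\frac{424109 - 169039}{-309193 - 278050} = \frac{255070}{-309193 - 278050} = \frac{255070}{-587243} = 255070 \left(- \frac{1}{587243}\right) = - \frac{255070}{587243}$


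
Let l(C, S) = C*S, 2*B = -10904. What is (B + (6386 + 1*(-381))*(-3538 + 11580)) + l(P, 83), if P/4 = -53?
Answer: 48269162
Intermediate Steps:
P = -212 (P = 4*(-53) = -212)
B = -5452 (B = (½)*(-10904) = -5452)
(B + (6386 + 1*(-381))*(-3538 + 11580)) + l(P, 83) = (-5452 + (6386 + 1*(-381))*(-3538 + 11580)) - 212*83 = (-5452 + (6386 - 381)*8042) - 17596 = (-5452 + 6005*8042) - 17596 = (-5452 + 48292210) - 17596 = 48286758 - 17596 = 48269162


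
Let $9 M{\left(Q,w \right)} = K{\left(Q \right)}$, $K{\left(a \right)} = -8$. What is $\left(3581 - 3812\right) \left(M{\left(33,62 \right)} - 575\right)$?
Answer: $\frac{399091}{3} \approx 1.3303 \cdot 10^{5}$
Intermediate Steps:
$M{\left(Q,w \right)} = - \frac{8}{9}$ ($M{\left(Q,w \right)} = \frac{1}{9} \left(-8\right) = - \frac{8}{9}$)
$\left(3581 - 3812\right) \left(M{\left(33,62 \right)} - 575\right) = \left(3581 - 3812\right) \left(- \frac{8}{9} - 575\right) = \left(-231\right) \left(- \frac{5183}{9}\right) = \frac{399091}{3}$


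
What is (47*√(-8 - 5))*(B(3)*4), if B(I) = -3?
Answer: -564*I*√13 ≈ -2033.5*I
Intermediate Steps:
(47*√(-8 - 5))*(B(3)*4) = (47*√(-8 - 5))*(-3*4) = (47*√(-13))*(-12) = (47*(I*√13))*(-12) = (47*I*√13)*(-12) = -564*I*√13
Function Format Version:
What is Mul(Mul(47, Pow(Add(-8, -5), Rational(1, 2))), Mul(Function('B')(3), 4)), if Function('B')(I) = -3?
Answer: Mul(-564, I, Pow(13, Rational(1, 2))) ≈ Mul(-2033.5, I)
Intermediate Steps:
Mul(Mul(47, Pow(Add(-8, -5), Rational(1, 2))), Mul(Function('B')(3), 4)) = Mul(Mul(47, Pow(Add(-8, -5), Rational(1, 2))), Mul(-3, 4)) = Mul(Mul(47, Pow(-13, Rational(1, 2))), -12) = Mul(Mul(47, Mul(I, Pow(13, Rational(1, 2)))), -12) = Mul(Mul(47, I, Pow(13, Rational(1, 2))), -12) = Mul(-564, I, Pow(13, Rational(1, 2)))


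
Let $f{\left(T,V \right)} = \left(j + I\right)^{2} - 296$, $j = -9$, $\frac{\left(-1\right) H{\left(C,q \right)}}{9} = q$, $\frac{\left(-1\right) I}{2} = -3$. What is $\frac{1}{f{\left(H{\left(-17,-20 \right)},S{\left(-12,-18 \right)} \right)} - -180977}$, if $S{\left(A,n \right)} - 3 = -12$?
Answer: $\frac{1}{180690} \approx 5.5343 \cdot 10^{-6}$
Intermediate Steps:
$I = 6$ ($I = \left(-2\right) \left(-3\right) = 6$)
$H{\left(C,q \right)} = - 9 q$
$S{\left(A,n \right)} = -9$ ($S{\left(A,n \right)} = 3 - 12 = -9$)
$f{\left(T,V \right)} = -287$ ($f{\left(T,V \right)} = \left(-9 + 6\right)^{2} - 296 = \left(-3\right)^{2} - 296 = 9 - 296 = -287$)
$\frac{1}{f{\left(H{\left(-17,-20 \right)},S{\left(-12,-18 \right)} \right)} - -180977} = \frac{1}{-287 - -180977} = \frac{1}{-287 + 180977} = \frac{1}{180690}$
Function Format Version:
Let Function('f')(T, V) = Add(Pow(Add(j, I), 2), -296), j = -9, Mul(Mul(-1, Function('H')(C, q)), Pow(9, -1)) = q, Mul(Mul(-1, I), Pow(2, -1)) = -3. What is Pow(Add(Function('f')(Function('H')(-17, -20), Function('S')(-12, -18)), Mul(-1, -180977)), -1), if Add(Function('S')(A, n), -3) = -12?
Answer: Rational(1, 180690) ≈ 5.5343e-6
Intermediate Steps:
I = 6 (I = Mul(-2, -3) = 6)
Function('H')(C, q) = Mul(-9, q)
Function('S')(A, n) = -9 (Function('S')(A, n) = Add(3, -12) = -9)
Function('f')(T, V) = -287 (Function('f')(T, V) = Add(Pow(Add(-9, 6), 2), -296) = Add(Pow(-3, 2), -296) = Add(9, -296) = -287)
Pow(Add(Function('f')(Function('H')(-17, -20), Function('S')(-12, -18)), Mul(-1, -180977)), -1) = Pow(Add(-287, Mul(-1, -180977)), -1) = Pow(Add(-287, 180977), -1) = Pow(180690, -1) = Rational(1, 180690)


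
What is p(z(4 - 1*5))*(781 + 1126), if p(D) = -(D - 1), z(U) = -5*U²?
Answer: 11442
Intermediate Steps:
p(D) = 1 - D (p(D) = -(-1 + D) = 1 - D)
p(z(4 - 1*5))*(781 + 1126) = (1 - (-5)*(4 - 1*5)²)*(781 + 1126) = (1 - (-5)*(4 - 5)²)*1907 = (1 - (-5)*(-1)²)*1907 = (1 - (-5))*1907 = (1 - 1*(-5))*1907 = (1 + 5)*1907 = 6*1907 = 11442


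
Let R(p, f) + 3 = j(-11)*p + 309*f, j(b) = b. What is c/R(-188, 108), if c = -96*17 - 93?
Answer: -1725/35437 ≈ -0.048678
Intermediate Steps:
R(p, f) = -3 - 11*p + 309*f (R(p, f) = -3 + (-11*p + 309*f) = -3 - 11*p + 309*f)
c = -1725 (c = -1632 - 93 = -1725)
c/R(-188, 108) = -1725/(-3 - 11*(-188) + 309*108) = -1725/(-3 + 2068 + 33372) = -1725/35437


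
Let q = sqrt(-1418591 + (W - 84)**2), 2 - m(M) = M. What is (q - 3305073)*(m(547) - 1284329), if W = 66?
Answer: 4246602365802 - 1284874*I*sqrt(1418267) ≈ 4.2466e+12 - 1.5302e+9*I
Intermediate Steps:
m(M) = 2 - M
q = I*sqrt(1418267) (q = sqrt(-1418591 + (66 - 84)**2) = sqrt(-1418591 + (-18)**2) = sqrt(-1418591 + 324) = sqrt(-1418267) = I*sqrt(1418267) ≈ 1190.9*I)
(q - 3305073)*(m(547) - 1284329) = (I*sqrt(1418267) - 3305073)*((2 - 1*547) - 1284329) = (-3305073 + I*sqrt(1418267))*((2 - 547) - 1284329) = (-3305073 + I*sqrt(1418267))*(-545 - 1284329) = (-3305073 + I*sqrt(1418267))*(-1284874) = 4246602365802 - 1284874*I*sqrt(1418267)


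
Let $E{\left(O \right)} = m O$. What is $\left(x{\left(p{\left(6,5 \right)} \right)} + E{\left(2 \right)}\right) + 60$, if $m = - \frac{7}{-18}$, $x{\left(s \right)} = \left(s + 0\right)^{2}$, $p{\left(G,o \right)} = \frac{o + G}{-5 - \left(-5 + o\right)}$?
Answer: $\frac{14764}{225} \approx 65.618$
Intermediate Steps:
$p{\left(G,o \right)} = - \frac{G + o}{o}$ ($p{\left(G,o \right)} = \frac{G + o}{\left(-1\right) o} = \left(G + o\right) \left(- \frac{1}{o}\right) = - \frac{G + o}{o}$)
$x{\left(s \right)} = s^{2}$
$m = \frac{7}{18}$ ($m = \left(-7\right) \left(- \frac{1}{18}\right) = \frac{7}{18} \approx 0.38889$)
$E{\left(O \right)} = \frac{7 O}{18}$
$\left(x{\left(p{\left(6,5 \right)} \right)} + E{\left(2 \right)}\right) + 60 = \left(\left(\frac{\left(-1\right) 6 - 5}{5}\right)^{2} + \frac{7}{18} \cdot 2\right) + 60 = \left(\left(\frac{-6 - 5}{5}\right)^{2} + \frac{7}{9}\right) + 60 = \left(\left(\frac{1}{5} \left(-11\right)\right)^{2} + \frac{7}{9}\right) + 60 = \left(\left(- \frac{11}{5}\right)^{2} + \frac{7}{9}\right) + 60 = \left(\frac{121}{25} + \frac{7}{9}\right) + 60 = \frac{1264}{225} + 60 = \frac{14764}{225}$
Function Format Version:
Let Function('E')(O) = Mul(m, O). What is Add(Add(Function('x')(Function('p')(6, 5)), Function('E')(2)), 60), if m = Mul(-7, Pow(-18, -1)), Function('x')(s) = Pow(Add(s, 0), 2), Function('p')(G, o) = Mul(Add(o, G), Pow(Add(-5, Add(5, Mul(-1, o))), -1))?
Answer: Rational(14764, 225) ≈ 65.618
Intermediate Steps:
Function('p')(G, o) = Mul(-1, Pow(o, -1), Add(G, o)) (Function('p')(G, o) = Mul(Add(G, o), Pow(Mul(-1, o), -1)) = Mul(Add(G, o), Mul(-1, Pow(o, -1))) = Mul(-1, Pow(o, -1), Add(G, o)))
Function('x')(s) = Pow(s, 2)
m = Rational(7, 18) (m = Mul(-7, Rational(-1, 18)) = Rational(7, 18) ≈ 0.38889)
Function('E')(O) = Mul(Rational(7, 18), O)
Add(Add(Function('x')(Function('p')(6, 5)), Function('E')(2)), 60) = Add(Add(Pow(Mul(Pow(5, -1), Add(Mul(-1, 6), Mul(-1, 5))), 2), Mul(Rational(7, 18), 2)), 60) = Add(Add(Pow(Mul(Rational(1, 5), Add(-6, -5)), 2), Rational(7, 9)), 60) = Add(Add(Pow(Mul(Rational(1, 5), -11), 2), Rational(7, 9)), 60) = Add(Add(Pow(Rational(-11, 5), 2), Rational(7, 9)), 60) = Add(Add(Rational(121, 25), Rational(7, 9)), 60) = Add(Rational(1264, 225), 60) = Rational(14764, 225)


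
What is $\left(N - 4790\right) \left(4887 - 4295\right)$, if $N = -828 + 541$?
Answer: $-3005584$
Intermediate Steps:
$N = -287$
$\left(N - 4790\right) \left(4887 - 4295\right) = \left(-287 - 4790\right) \left(4887 - 4295\right) = \left(-5077\right) 592 = -3005584$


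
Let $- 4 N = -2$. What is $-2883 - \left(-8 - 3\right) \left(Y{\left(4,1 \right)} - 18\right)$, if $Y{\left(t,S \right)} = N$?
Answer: $- \frac{6151}{2} \approx -3075.5$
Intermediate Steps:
$N = \frac{1}{2}$ ($N = \left(- \frac{1}{4}\right) \left(-2\right) = \frac{1}{2} \approx 0.5$)
$Y{\left(t,S \right)} = \frac{1}{2}$
$-2883 - \left(-8 - 3\right) \left(Y{\left(4,1 \right)} - 18\right) = -2883 - \left(-8 - 3\right) \left(\frac{1}{2} - 18\right) = -2883 - \left(-11\right) \left(- \frac{35}{2}\right) = -2883 - \frac{385}{2} = - \frac{6151}{2}$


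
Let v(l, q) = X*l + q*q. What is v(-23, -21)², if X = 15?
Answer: 9216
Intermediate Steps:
v(l, q) = q² + 15*l (v(l, q) = 15*l + q*q = 15*l + q² = q² + 15*l)
v(-23, -21)² = ((-21)² + 15*(-23))² = (441 - 345)² = 96² = 9216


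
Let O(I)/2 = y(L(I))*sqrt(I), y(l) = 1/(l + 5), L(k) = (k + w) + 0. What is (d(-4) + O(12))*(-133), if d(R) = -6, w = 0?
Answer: 798 - 532*sqrt(3)/17 ≈ 743.80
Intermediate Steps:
L(k) = k (L(k) = (k + 0) + 0 = k + 0 = k)
y(l) = 1/(5 + l)
O(I) = 2*sqrt(I)/(5 + I) (O(I) = 2*(sqrt(I)/(5 + I)) = 2*sqrt(I)/(5 + I))
(d(-4) + O(12))*(-133) = (-6 + 2*sqrt(12)/(5 + 12))*(-133) = (-6 + 2*(2*sqrt(3))/17)*(-133) = (-6 + 2*(2*sqrt(3))*(1/17))*(-133) = (-6 + 4*sqrt(3)/17)*(-133) = 798 - 532*sqrt(3)/17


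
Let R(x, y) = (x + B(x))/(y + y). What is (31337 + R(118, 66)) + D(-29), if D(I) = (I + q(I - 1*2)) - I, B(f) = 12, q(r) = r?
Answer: 2066261/66 ≈ 31307.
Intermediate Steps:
R(x, y) = (12 + x)/(2*y) (R(x, y) = (x + 12)/(y + y) = (12 + x)/((2*y)) = (12 + x)*(1/(2*y)) = (12 + x)/(2*y))
D(I) = -2 + I (D(I) = (I + (I - 1*2)) - I = (I + (I - 2)) - I = (I + (-2 + I)) - I = (-2 + 2*I) - I = -2 + I)
(31337 + R(118, 66)) + D(-29) = (31337 + (½)*(12 + 118)/66) + (-2 - 29) = (31337 + (½)*(1/66)*130) - 31 = (31337 + 65/66) - 31 = 2068307/66 - 31 = 2066261/66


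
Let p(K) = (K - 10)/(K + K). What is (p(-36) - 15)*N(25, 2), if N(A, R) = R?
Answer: -517/18 ≈ -28.722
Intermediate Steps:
p(K) = (-10 + K)/(2*K) (p(K) = (-10 + K)/((2*K)) = (-10 + K)*(1/(2*K)) = (-10 + K)/(2*K))
(p(-36) - 15)*N(25, 2) = ((½)*(-10 - 36)/(-36) - 15)*2 = ((½)*(-1/36)*(-46) - 15)*2 = (23/36 - 15)*2 = -517/36*2 = -517/18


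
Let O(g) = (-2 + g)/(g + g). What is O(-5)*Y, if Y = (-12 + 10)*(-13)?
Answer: 91/5 ≈ 18.200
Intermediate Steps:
O(g) = (-2 + g)/(2*g) (O(g) = (-2 + g)/((2*g)) = (-2 + g)*(1/(2*g)) = (-2 + g)/(2*g))
Y = 26 (Y = -2*(-13) = 26)
O(-5)*Y = ((½)*(-2 - 5)/(-5))*26 = ((½)*(-⅕)*(-7))*26 = (7/10)*26 = 91/5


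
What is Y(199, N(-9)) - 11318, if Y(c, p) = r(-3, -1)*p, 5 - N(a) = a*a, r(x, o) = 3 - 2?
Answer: -11394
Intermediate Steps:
r(x, o) = 1
N(a) = 5 - a² (N(a) = 5 - a*a = 5 - a²)
Y(c, p) = p (Y(c, p) = 1*p = p)
Y(199, N(-9)) - 11318 = (5 - 1*(-9)²) - 11318 = (5 - 1*81) - 11318 = (5 - 81) - 11318 = -76 - 11318 = -11394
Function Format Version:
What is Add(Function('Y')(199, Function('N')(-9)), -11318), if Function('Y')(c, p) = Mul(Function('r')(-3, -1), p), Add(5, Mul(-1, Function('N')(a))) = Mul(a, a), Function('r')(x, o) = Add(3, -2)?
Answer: -11394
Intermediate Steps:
Function('r')(x, o) = 1
Function('N')(a) = Add(5, Mul(-1, Pow(a, 2))) (Function('N')(a) = Add(5, Mul(-1, Mul(a, a))) = Add(5, Mul(-1, Pow(a, 2))))
Function('Y')(c, p) = p (Function('Y')(c, p) = Mul(1, p) = p)
Add(Function('Y')(199, Function('N')(-9)), -11318) = Add(Add(5, Mul(-1, Pow(-9, 2))), -11318) = Add(Add(5, Mul(-1, 81)), -11318) = Add(Add(5, -81), -11318) = Add(-76, -11318) = -11394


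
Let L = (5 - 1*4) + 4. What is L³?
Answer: 125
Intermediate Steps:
L = 5 (L = (5 - 4) + 4 = 1 + 4 = 5)
L³ = 5³ = 125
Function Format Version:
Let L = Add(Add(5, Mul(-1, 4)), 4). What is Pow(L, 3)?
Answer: 125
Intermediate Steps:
L = 5 (L = Add(Add(5, -4), 4) = Add(1, 4) = 5)
Pow(L, 3) = Pow(5, 3) = 125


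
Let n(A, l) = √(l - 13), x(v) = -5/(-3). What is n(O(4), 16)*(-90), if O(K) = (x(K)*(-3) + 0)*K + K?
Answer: -90*√3 ≈ -155.88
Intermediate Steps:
x(v) = 5/3 (x(v) = -5*(-⅓) = 5/3)
O(K) = -4*K (O(K) = ((5/3)*(-3) + 0)*K + K = (-5 + 0)*K + K = -5*K + K = -4*K)
n(A, l) = √(-13 + l)
n(O(4), 16)*(-90) = √(-13 + 16)*(-90) = √3*(-90) = -90*√3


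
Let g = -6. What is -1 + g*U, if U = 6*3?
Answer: -109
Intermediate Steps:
U = 18
-1 + g*U = -1 - 6*18 = -1 - 108 = -109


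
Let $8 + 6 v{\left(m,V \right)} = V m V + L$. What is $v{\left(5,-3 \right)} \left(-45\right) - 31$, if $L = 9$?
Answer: $-376$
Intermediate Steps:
$v{\left(m,V \right)} = \frac{1}{6} + \frac{m V^{2}}{6}$ ($v{\left(m,V \right)} = - \frac{4}{3} + \frac{V m V + 9}{6} = - \frac{4}{3} + \frac{m V^{2} + 9}{6} = - \frac{4}{3} + \frac{9 + m V^{2}}{6} = - \frac{4}{3} + \left(\frac{3}{2} + \frac{m V^{2}}{6}\right) = \frac{1}{6} + \frac{m V^{2}}{6}$)
$v{\left(5,-3 \right)} \left(-45\right) - 31 = \left(\frac{1}{6} + \frac{1}{6} \cdot 5 \left(-3\right)^{2}\right) \left(-45\right) - 31 = \left(\frac{1}{6} + \frac{1}{6} \cdot 5 \cdot 9\right) \left(-45\right) - 31 = \left(\frac{1}{6} + \frac{15}{2}\right) \left(-45\right) - 31 = \frac{23}{3} \left(-45\right) - 31 = -345 - 31 = -376$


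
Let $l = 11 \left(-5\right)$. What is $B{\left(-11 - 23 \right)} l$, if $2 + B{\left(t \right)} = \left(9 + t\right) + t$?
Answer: $3355$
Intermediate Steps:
$B{\left(t \right)} = 7 + 2 t$ ($B{\left(t \right)} = -2 + \left(\left(9 + t\right) + t\right) = -2 + \left(9 + 2 t\right) = 7 + 2 t$)
$l = -55$
$B{\left(-11 - 23 \right)} l = \left(7 + 2 \left(-11 - 23\right)\right) \left(-55\right) = \left(7 + 2 \left(-34\right)\right) \left(-55\right) = \left(7 - 68\right) \left(-55\right) = \left(-61\right) \left(-55\right) = 3355$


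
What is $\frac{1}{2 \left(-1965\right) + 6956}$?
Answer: $\frac{1}{3026} \approx 0.00033047$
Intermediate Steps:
$\frac{1}{2 \left(-1965\right) + 6956} = \frac{1}{-3930 + 6956} = \frac{1}{3026}$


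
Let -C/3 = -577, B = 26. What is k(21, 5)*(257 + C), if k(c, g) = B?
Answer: 51688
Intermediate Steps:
C = 1731 (C = -3*(-577) = 1731)
k(c, g) = 26
k(21, 5)*(257 + C) = 26*(257 + 1731) = 26*1988 = 51688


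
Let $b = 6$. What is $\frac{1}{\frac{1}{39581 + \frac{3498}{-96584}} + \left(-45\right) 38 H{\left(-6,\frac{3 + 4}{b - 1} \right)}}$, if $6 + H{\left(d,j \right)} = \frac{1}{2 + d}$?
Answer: $\frac{3822887806}{40857113523209} \approx 9.3567 \cdot 10^{-5}$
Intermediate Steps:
$H{\left(d,j \right)} = -6 + \frac{1}{2 + d}$
$\frac{1}{\frac{1}{39581 + \frac{3498}{-96584}} + \left(-45\right) 38 H{\left(-6,\frac{3 + 4}{b - 1} \right)}} = \frac{1}{\frac{1}{39581 + \frac{3498}{-96584}} + \left(-45\right) 38 \frac{-11 - -36}{2 - 6}} = \frac{1}{\frac{1}{39581 + 3498 \left(- \frac{1}{96584}\right)} - 1710 \frac{-11 + 36}{-4}} = \frac{1}{\frac{1}{39581 - \frac{1749}{48292}} - 1710 \left(\left(- \frac{1}{4}\right) 25\right)} = \frac{1}{\frac{1}{\frac{1911443903}{48292}} - - \frac{21375}{2}} = \frac{1}{\frac{48292}{1911443903} + \frac{21375}{2}} = \frac{1}{\frac{40857113523209}{3822887806}} = \frac{3822887806}{40857113523209}$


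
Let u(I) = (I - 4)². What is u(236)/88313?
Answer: 53824/88313 ≈ 0.60947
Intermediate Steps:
u(I) = (-4 + I)²
u(236)/88313 = (-4 + 236)²/88313 = 232²*(1/88313) = 53824*(1/88313) = 53824/88313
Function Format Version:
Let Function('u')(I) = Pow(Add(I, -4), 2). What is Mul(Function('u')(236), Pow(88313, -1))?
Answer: Rational(53824, 88313) ≈ 0.60947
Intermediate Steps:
Function('u')(I) = Pow(Add(-4, I), 2)
Mul(Function('u')(236), Pow(88313, -1)) = Mul(Pow(Add(-4, 236), 2), Pow(88313, -1)) = Mul(Pow(232, 2), Rational(1, 88313)) = Mul(53824, Rational(1, 88313)) = Rational(53824, 88313)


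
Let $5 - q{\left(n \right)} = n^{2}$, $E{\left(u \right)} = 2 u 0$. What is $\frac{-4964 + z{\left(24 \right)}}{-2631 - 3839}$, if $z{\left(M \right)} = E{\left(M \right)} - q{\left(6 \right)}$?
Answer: $\frac{4933}{6470} \approx 0.76244$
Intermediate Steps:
$E{\left(u \right)} = 0$
$q{\left(n \right)} = 5 - n^{2}$
$z{\left(M \right)} = 31$ ($z{\left(M \right)} = 0 - \left(5 - 6^{2}\right) = 0 - \left(5 - 36\right) = 0 - -31 = 0 + 31 = 31$)
$\frac{-4964 + z{\left(24 \right)}}{-2631 - 3839} = \frac{-4964 + 31}{-2631 - 3839} = - \frac{4933}{-6470} = \left(-4933\right) \left(- \frac{1}{6470}\right) = \frac{4933}{6470}$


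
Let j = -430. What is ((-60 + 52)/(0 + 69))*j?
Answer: 3440/69 ≈ 49.855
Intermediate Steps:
((-60 + 52)/(0 + 69))*j = ((-60 + 52)/(0 + 69))*(-430) = -8/69*(-430) = 3440/69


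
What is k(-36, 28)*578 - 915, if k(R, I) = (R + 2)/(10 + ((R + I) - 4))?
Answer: 8911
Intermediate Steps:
k(R, I) = (2 + R)/(6 + I + R) (k(R, I) = (2 + R)/(10 + ((I + R) - 4)) = (2 + R)/(10 + (-4 + I + R)) = (2 + R)/(6 + I + R))
k(-36, 28)*578 - 915 = ((2 - 36)/(6 + 28 - 36))*578 - 915 = (-34/(-2))*578 - 915 = -½*(-34)*578 - 915 = 17*578 - 915 = 9826 - 915 = 8911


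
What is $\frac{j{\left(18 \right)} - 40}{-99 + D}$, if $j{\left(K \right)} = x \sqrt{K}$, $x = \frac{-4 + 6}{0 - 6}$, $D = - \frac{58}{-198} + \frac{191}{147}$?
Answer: $\frac{38808}{94505} + \frac{4851 \sqrt{2}}{472525} \approx 0.42516$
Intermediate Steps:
$D = \frac{7724}{4851}$ ($D = \left(-58\right) \left(- \frac{1}{198}\right) + 191 \cdot \frac{1}{147} = \frac{29}{99} + \frac{191}{147} = \frac{7724}{4851} \approx 1.5922$)
$x = - \frac{1}{3}$ ($x = \frac{2}{-6} = 2 \left(- \frac{1}{6}\right) = - \frac{1}{3} \approx -0.33333$)
$j{\left(K \right)} = - \frac{\sqrt{K}}{3}$
$\frac{j{\left(18 \right)} - 40}{-99 + D} = \frac{- \frac{\sqrt{18}}{3} - 40}{-99 + \frac{7724}{4851}} = \frac{- \frac{3 \sqrt{2}}{3} - 40}{- \frac{472525}{4851}} = \left(- \sqrt{2} - 40\right) \left(- \frac{4851}{472525}\right) = \left(-40 - \sqrt{2}\right) \left(- \frac{4851}{472525}\right) = \frac{38808}{94505} + \frac{4851 \sqrt{2}}{472525}$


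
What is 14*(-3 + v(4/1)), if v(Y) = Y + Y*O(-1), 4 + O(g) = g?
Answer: -266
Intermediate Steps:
O(g) = -4 + g
v(Y) = -4*Y (v(Y) = Y + Y*(-4 - 1) = Y + Y*(-5) = Y - 5*Y = -4*Y)
14*(-3 + v(4/1)) = 14*(-3 - 16/1) = 14*(-3 - 16) = 14*(-19) = -266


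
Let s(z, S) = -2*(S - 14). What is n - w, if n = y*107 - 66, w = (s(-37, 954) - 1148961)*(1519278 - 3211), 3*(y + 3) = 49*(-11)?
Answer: 5234256128207/3 ≈ 1.7448e+12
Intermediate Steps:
y = -548/3 (y = -3 + (49*(-11))/3 = -3 + (⅓)*(-539) = -3 - 539/3 = -548/3 ≈ -182.67)
s(z, S) = 28 - 2*S (s(z, S) = -2*(-14 + S) = 28 - 2*S)
w = -1744752062347 (w = ((28 - 2*954) - 1148961)*(1519278 - 3211) = ((28 - 1908) - 1148961)*1516067 = (-1880 - 1148961)*1516067 = -1150841*1516067 = -1744752062347)
n = -58834/3 (n = -548/3*107 - 66 = -58636/3 - 66 = -58834/3 ≈ -19611.)
n - w = -58834/3 - 1*(-1744752062347) = -58834/3 + 1744752062347 = 5234256128207/3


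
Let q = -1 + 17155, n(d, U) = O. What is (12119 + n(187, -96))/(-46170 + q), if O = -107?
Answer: -77/186 ≈ -0.41398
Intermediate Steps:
n(d, U) = -107
q = 17154
(12119 + n(187, -96))/(-46170 + q) = (12119 - 107)/(-46170 + 17154) = 12012/(-29016) = 12012*(-1/29016) = -77/186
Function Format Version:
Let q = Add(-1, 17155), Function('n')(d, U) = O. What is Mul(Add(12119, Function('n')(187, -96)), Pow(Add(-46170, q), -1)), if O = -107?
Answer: Rational(-77, 186) ≈ -0.41398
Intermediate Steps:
Function('n')(d, U) = -107
q = 17154
Mul(Add(12119, Function('n')(187, -96)), Pow(Add(-46170, q), -1)) = Mul(Add(12119, -107), Pow(Add(-46170, 17154), -1)) = Mul(12012, Pow(-29016, -1)) = Mul(12012, Rational(-1, 29016)) = Rational(-77, 186)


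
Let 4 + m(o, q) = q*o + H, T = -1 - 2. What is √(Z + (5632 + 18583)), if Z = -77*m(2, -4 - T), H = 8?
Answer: √24061 ≈ 155.12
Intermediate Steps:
T = -3
m(o, q) = 4 + o*q (m(o, q) = -4 + (q*o + 8) = -4 + (o*q + 8) = -4 + (8 + o*q) = 4 + o*q)
Z = -154 (Z = -77*(4 + 2*(-4 - 1*(-3))) = -77*(4 + 2*(-4 + 3)) = -77*(4 + 2*(-1)) = -77*(4 - 2) = -77*2 = -154)
√(Z + (5632 + 18583)) = √(-154 + (5632 + 18583)) = √(-154 + 24215) = √24061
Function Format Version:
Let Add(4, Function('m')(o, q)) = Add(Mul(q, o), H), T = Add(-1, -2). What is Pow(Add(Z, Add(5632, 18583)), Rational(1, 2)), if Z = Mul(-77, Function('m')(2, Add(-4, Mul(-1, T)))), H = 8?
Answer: Pow(24061, Rational(1, 2)) ≈ 155.12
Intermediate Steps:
T = -3
Function('m')(o, q) = Add(4, Mul(o, q)) (Function('m')(o, q) = Add(-4, Add(Mul(q, o), 8)) = Add(-4, Add(Mul(o, q), 8)) = Add(-4, Add(8, Mul(o, q))) = Add(4, Mul(o, q)))
Z = -154 (Z = Mul(-77, Add(4, Mul(2, Add(-4, Mul(-1, -3))))) = Mul(-77, Add(4, Mul(2, Add(-4, 3)))) = Mul(-77, Add(4, Mul(2, -1))) = Mul(-77, Add(4, -2)) = Mul(-77, 2) = -154)
Pow(Add(Z, Add(5632, 18583)), Rational(1, 2)) = Pow(Add(-154, Add(5632, 18583)), Rational(1, 2)) = Pow(Add(-154, 24215), Rational(1, 2)) = Pow(24061, Rational(1, 2))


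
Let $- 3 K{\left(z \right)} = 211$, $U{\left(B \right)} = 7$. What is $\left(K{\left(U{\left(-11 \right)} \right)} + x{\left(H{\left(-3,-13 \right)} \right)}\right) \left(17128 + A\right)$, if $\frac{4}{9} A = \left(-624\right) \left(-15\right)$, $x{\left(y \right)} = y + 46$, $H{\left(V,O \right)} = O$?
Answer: $- \frac{4277056}{3} \approx -1.4257 \cdot 10^{6}$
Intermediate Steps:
$K{\left(z \right)} = - \frac{211}{3}$ ($K{\left(z \right)} = \left(- \frac{1}{3}\right) 211 = - \frac{211}{3}$)
$x{\left(y \right)} = 46 + y$
$A = 21060$ ($A = \frac{9 \left(\left(-624\right) \left(-15\right)\right)}{4} = \frac{9}{4} \cdot 9360 = 21060$)
$\left(K{\left(U{\left(-11 \right)} \right)} + x{\left(H{\left(-3,-13 \right)} \right)}\right) \left(17128 + A\right) = \left(- \frac{211}{3} + \left(46 - 13\right)\right) \left(17128 + 21060\right) = \left(- \frac{211}{3} + 33\right) 38188 = \left(- \frac{112}{3}\right) 38188 = - \frac{4277056}{3}$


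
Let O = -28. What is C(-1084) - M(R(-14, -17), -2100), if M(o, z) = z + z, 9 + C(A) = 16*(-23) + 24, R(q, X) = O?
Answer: 3847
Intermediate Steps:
R(q, X) = -28
C(A) = -353 (C(A) = -9 + (16*(-23) + 24) = -9 + (-368 + 24) = -9 - 344 = -353)
M(o, z) = 2*z
C(-1084) - M(R(-14, -17), -2100) = -353 - 2*(-2100) = -353 - 1*(-4200) = -353 + 4200 = 3847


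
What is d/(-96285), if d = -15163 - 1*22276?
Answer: 37439/96285 ≈ 0.38884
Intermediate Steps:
d = -37439 (d = -15163 - 22276 = -37439)
d/(-96285) = -37439/(-96285) = -37439*(-1/96285) = 37439/96285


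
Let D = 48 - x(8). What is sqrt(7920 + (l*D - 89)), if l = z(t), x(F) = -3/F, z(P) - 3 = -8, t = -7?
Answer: sqrt(121426)/4 ≈ 87.116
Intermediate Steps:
z(P) = -5 (z(P) = 3 - 8 = -5)
l = -5
D = 387/8 (D = 48 - (-3)/8 = 48 - 1*(-3/8) = 48 + 3/8 = 387/8 ≈ 48.375)
sqrt(7920 + (l*D - 89)) = sqrt(7920 + (-5*387/8 - 89)) = sqrt(7920 + (-1935/8 - 89)) = sqrt(7920 - 2647/8) = sqrt(60713/8) = sqrt(121426)/4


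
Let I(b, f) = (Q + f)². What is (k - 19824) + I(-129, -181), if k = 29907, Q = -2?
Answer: 43572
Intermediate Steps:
I(b, f) = (-2 + f)²
(k - 19824) + I(-129, -181) = (29907 - 19824) + (-2 - 181)² = 10083 + (-183)² = 10083 + 33489 = 43572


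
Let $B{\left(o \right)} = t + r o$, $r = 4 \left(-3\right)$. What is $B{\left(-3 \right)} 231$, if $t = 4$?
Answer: $9240$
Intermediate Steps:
$r = -12$
$B{\left(o \right)} = 4 - 12 o$
$B{\left(-3 \right)} 231 = \left(4 - -36\right) 231 = \left(4 + 36\right) 231 = 40 \cdot 231 = 9240$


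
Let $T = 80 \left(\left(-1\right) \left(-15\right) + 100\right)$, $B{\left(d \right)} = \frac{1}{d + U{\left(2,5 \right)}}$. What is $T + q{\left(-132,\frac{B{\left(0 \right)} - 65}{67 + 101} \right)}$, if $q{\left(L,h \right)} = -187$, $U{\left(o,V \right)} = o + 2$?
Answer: $9013$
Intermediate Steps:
$U{\left(o,V \right)} = 2 + o$
$B{\left(d \right)} = \frac{1}{4 + d}$ ($B{\left(d \right)} = \frac{1}{d + \left(2 + 2\right)} = \frac{1}{d + 4} = \frac{1}{4 + d}$)
$T = 9200$ ($T = 80 \left(15 + 100\right) = 80 \cdot 115 = 9200$)
$T + q{\left(-132,\frac{B{\left(0 \right)} - 65}{67 + 101} \right)} = 9200 - 187 = 9013$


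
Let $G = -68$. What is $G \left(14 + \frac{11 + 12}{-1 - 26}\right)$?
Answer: $- \frac{24140}{27} \approx -894.07$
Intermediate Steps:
$G \left(14 + \frac{11 + 12}{-1 - 26}\right) = - 68 \left(14 + \frac{11 + 12}{-1 - 26}\right) = - 68 \left(14 + \frac{23}{-27}\right) = - 68 \left(14 + 23 \left(- \frac{1}{27}\right)\right) = - 68 \left(14 - \frac{23}{27}\right) = \left(-68\right) \frac{355}{27} = - \frac{24140}{27}$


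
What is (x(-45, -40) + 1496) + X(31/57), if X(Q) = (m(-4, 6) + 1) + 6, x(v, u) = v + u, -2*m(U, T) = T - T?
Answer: 1418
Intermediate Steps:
m(U, T) = 0 (m(U, T) = -(T - T)/2 = -½*0 = 0)
x(v, u) = u + v
X(Q) = 7 (X(Q) = (0 + 1) + 6 = 1 + 6 = 7)
(x(-45, -40) + 1496) + X(31/57) = ((-40 - 45) + 1496) + 7 = (-85 + 1496) + 7 = 1411 + 7 = 1418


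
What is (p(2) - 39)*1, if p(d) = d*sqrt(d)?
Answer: -39 + 2*sqrt(2) ≈ -36.172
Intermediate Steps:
p(d) = d**(3/2)
(p(2) - 39)*1 = (2**(3/2) - 39)*1 = (2*sqrt(2) - 39)*1 = (-39 + 2*sqrt(2))*1 = -39 + 2*sqrt(2)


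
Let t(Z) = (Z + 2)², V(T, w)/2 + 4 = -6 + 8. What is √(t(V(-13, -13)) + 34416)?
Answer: 2*√8605 ≈ 185.53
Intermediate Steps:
V(T, w) = -4 (V(T, w) = -8 + 2*(-6 + 8) = -8 + 2*2 = -8 + 4 = -4)
t(Z) = (2 + Z)²
√(t(V(-13, -13)) + 34416) = √((2 - 4)² + 34416) = √((-2)² + 34416) = √(4 + 34416) = √34420 = 2*√8605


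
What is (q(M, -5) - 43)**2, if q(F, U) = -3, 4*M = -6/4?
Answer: 2116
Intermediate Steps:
M = -3/8 (M = (-6/4)/4 = (-6*1/4)/4 = (1/4)*(-3/2) = -3/8 ≈ -0.37500)
(q(M, -5) - 43)**2 = (-3 - 43)**2 = (-46)**2 = 2116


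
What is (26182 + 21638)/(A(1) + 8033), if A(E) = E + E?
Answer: 9564/1607 ≈ 5.9515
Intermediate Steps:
A(E) = 2*E
(26182 + 21638)/(A(1) + 8033) = (26182 + 21638)/(2*1 + 8033) = 47820/(2 + 8033) = 47820/8035 = 47820*(1/8035) = 9564/1607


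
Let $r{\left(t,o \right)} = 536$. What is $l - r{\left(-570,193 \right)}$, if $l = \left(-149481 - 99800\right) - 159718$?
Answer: $-409535$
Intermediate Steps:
$l = -408999$ ($l = -249281 - 159718 = -408999$)
$l - r{\left(-570,193 \right)} = -408999 - 536 = -409535$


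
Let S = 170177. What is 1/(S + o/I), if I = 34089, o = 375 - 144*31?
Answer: 11363/1933719888 ≈ 5.8762e-6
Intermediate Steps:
o = -4089 (o = 375 - 4464 = -4089)
1/(S + o/I) = 1/(170177 - 4089/34089) = 1/(170177 - 4089*1/34089) = 1/(170177 - 1363/11363) = 1/(1933719888/11363) = 11363/1933719888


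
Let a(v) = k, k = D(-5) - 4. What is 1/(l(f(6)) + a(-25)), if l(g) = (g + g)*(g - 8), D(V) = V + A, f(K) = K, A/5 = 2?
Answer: -1/23 ≈ -0.043478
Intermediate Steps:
A = 10 (A = 5*2 = 10)
D(V) = 10 + V (D(V) = V + 10 = 10 + V)
k = 1 (k = (10 - 5) - 4 = 5 - 4 = 1)
a(v) = 1
l(g) = 2*g*(-8 + g) (l(g) = (2*g)*(-8 + g) = 2*g*(-8 + g))
1/(l(f(6)) + a(-25)) = 1/(2*6*(-8 + 6) + 1) = 1/(2*6*(-2) + 1) = 1/(-24 + 1) = 1/(-23) = -1/23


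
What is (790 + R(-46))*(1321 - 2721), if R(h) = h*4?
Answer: -848400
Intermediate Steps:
R(h) = 4*h
(790 + R(-46))*(1321 - 2721) = (790 + 4*(-46))*(1321 - 2721) = (790 - 184)*(-1400) = 606*(-1400) = -848400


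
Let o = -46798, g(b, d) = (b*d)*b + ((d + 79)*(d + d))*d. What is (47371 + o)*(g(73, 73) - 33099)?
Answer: 1132210182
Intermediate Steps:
g(b, d) = d*b**2 + 2*d**2*(79 + d) (g(b, d) = d*b**2 + ((79 + d)*(2*d))*d = d*b**2 + (2*d*(79 + d))*d = d*b**2 + 2*d**2*(79 + d))
(47371 + o)*(g(73, 73) - 33099) = (47371 - 46798)*(73*(73**2 + 2*73**2 + 158*73) - 33099) = 573*(73*(5329 + 2*5329 + 11534) - 33099) = 573*(73*(5329 + 10658 + 11534) - 33099) = 573*(73*27521 - 33099) = 573*(2009033 - 33099) = 573*1975934 = 1132210182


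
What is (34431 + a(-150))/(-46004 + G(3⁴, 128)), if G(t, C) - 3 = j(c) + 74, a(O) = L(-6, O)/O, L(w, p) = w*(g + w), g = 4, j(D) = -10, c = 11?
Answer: -860773/1148425 ≈ -0.74953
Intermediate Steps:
L(w, p) = w*(4 + w)
a(O) = 12/O (a(O) = (-6*(4 - 6))/O = (-6*(-2))/O = 12/O)
G(t, C) = 67 (G(t, C) = 3 + (-10 + 74) = 3 + 64 = 67)
(34431 + a(-150))/(-46004 + G(3⁴, 128)) = (34431 + 12/(-150))/(-46004 + 67) = (34431 + 12*(-1/150))/(-45937) = (34431 - 2/25)*(-1/45937) = (860773/25)*(-1/45937) = -860773/1148425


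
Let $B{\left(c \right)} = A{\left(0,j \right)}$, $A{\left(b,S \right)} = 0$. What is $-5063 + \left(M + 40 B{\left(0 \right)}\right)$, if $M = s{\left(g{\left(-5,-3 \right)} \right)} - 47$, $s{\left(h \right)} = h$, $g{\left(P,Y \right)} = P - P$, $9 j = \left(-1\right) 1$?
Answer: $-5110$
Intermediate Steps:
$j = - \frac{1}{9}$ ($j = \frac{\left(-1\right) 1}{9} = \frac{1}{9} \left(-1\right) = - \frac{1}{9} \approx -0.11111$)
$g{\left(P,Y \right)} = 0$
$B{\left(c \right)} = 0$
$M = -47$ ($M = 0 - 47 = -47$)
$-5063 + \left(M + 40 B{\left(0 \right)}\right) = -5063 + \left(-47 + 40 \cdot 0\right) = -5063 + \left(-47 + 0\right) = -5063 - 47 = -5110$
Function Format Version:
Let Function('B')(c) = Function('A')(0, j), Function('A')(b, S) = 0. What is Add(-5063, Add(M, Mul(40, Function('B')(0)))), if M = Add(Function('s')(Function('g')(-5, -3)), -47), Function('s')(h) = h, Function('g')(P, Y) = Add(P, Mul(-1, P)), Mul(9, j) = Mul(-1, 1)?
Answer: -5110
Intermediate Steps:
j = Rational(-1, 9) (j = Mul(Rational(1, 9), Mul(-1, 1)) = Mul(Rational(1, 9), -1) = Rational(-1, 9) ≈ -0.11111)
Function('g')(P, Y) = 0
Function('B')(c) = 0
M = -47 (M = Add(0, -47) = -47)
Add(-5063, Add(M, Mul(40, Function('B')(0)))) = Add(-5063, Add(-47, Mul(40, 0))) = Add(-5063, Add(-47, 0)) = Add(-5063, -47) = -5110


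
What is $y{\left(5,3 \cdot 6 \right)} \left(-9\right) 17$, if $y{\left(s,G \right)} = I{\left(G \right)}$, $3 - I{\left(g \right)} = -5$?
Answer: $-1224$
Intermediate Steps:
$I{\left(g \right)} = 8$ ($I{\left(g \right)} = 3 - -5 = 3 + 5 = 8$)
$y{\left(s,G \right)} = 8$
$y{\left(5,3 \cdot 6 \right)} \left(-9\right) 17 = 8 \left(-9\right) 17 = \left(-72\right) 17 = -1224$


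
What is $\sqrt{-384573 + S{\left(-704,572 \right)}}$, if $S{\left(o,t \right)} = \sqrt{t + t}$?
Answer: $\sqrt{-384573 + 2 \sqrt{286}} \approx 620.11 i$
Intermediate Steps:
$S{\left(o,t \right)} = \sqrt{2} \sqrt{t}$ ($S{\left(o,t \right)} = \sqrt{2 t} = \sqrt{2} \sqrt{t}$)
$\sqrt{-384573 + S{\left(-704,572 \right)}} = \sqrt{-384573 + \sqrt{2} \sqrt{572}} = \sqrt{-384573 + \sqrt{2} \cdot 2 \sqrt{143}} = \sqrt{-384573 + 2 \sqrt{286}}$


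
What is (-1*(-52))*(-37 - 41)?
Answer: -4056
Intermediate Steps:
(-1*(-52))*(-37 - 41) = 52*(-78) = -4056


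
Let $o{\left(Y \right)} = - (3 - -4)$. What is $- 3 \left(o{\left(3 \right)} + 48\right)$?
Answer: $-123$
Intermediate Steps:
$o{\left(Y \right)} = -7$ ($o{\left(Y \right)} = - (3 + 4) = \left(-1\right) 7 = -7$)
$- 3 \left(o{\left(3 \right)} + 48\right) = - 3 \left(-7 + 48\right) = \left(-3\right) 41 = -123$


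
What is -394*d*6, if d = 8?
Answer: -18912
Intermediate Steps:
-394*d*6 = -3152*6 = -394*48 = -18912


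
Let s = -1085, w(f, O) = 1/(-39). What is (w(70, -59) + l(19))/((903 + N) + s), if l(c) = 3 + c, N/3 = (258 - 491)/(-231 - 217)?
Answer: -383936/3152643 ≈ -0.12178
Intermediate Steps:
w(f, O) = -1/39
N = 699/448 (N = 3*((258 - 491)/(-231 - 217)) = 3*(-233/(-448)) = 3*(-233*(-1/448)) = 3*(233/448) = 699/448 ≈ 1.5603)
(w(70, -59) + l(19))/((903 + N) + s) = (-1/39 + (3 + 19))/((903 + 699/448) - 1085) = (-1/39 + 22)/(405243/448 - 1085) = 857/(39*(-80837/448)) = (857/39)*(-448/80837) = -383936/3152643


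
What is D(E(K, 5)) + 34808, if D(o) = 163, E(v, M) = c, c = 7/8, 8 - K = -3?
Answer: 34971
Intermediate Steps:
K = 11 (K = 8 - 1*(-3) = 8 + 3 = 11)
c = 7/8 (c = 7*(⅛) = 7/8 ≈ 0.87500)
E(v, M) = 7/8
D(E(K, 5)) + 34808 = 163 + 34808 = 34971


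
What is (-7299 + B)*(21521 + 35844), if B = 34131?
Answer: 1539217680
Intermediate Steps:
(-7299 + B)*(21521 + 35844) = (-7299 + 34131)*(21521 + 35844) = 26832*57365 = 1539217680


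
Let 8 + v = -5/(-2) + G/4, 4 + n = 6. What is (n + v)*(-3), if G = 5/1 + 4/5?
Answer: 123/20 ≈ 6.1500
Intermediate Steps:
n = 2 (n = -4 + 6 = 2)
G = 29/5 (G = 5*1 + 4*(1/5) = 5 + 4/5 = 29/5 ≈ 5.8000)
v = -81/20 (v = -8 + (-5/(-2) + (29/5)/4) = -8 + (-5*(-1/2) + (29/5)*(1/4)) = -8 + (5/2 + 29/20) = -8 + 79/20 = -81/20 ≈ -4.0500)
(n + v)*(-3) = (2 - 81/20)*(-3) = -41/20*(-3) = 123/20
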